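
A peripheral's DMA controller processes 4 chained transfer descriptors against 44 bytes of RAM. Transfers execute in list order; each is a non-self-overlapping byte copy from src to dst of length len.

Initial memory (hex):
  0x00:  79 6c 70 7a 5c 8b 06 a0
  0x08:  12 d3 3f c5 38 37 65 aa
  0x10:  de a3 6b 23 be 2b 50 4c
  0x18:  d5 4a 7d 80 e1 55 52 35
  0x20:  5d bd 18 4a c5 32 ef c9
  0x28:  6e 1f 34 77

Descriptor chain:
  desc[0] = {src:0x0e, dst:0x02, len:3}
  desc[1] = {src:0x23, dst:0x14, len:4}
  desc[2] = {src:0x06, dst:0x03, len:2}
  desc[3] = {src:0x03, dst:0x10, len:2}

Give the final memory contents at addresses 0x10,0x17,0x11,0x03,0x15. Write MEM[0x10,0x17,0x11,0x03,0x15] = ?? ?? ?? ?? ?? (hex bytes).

MEM[0x10,0x17,0x11,0x03,0x15] = 06 ef a0 06 c5

D0: mem[0x02..0x04] <- [65 aa de]
D1: mem[0x14..0x17] <- [4a c5 32 ef]
D2: mem[0x03..0x04] <- [06 a0]
D3: mem[0x10..0x11] <- [06 a0]
query mem[0x10]=0x06, mem[0x17]=0xef, mem[0x11]=0xa0, mem[0x03]=0x06, mem[0x15]=0xc5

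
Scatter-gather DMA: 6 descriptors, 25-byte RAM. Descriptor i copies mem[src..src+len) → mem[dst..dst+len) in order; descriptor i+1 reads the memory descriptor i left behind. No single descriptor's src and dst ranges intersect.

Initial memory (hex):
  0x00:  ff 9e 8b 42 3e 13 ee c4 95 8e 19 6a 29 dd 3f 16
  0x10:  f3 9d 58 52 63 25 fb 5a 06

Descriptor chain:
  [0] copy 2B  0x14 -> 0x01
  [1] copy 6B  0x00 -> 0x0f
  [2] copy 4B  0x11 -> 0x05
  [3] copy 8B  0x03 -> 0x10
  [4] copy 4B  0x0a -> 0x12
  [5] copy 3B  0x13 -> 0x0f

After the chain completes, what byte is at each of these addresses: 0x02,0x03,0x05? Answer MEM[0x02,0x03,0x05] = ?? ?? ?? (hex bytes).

[0] 0x14->0x01 len=2 : 63 25
[1] 0x00->0x0f len=6 : ff 63 25 42 3e 13
[2] 0x11->0x05 len=4 : 25 42 3e 13
[3] 0x03->0x10 len=8 : 42 3e 25 42 3e 13 8e 19
[4] 0x0a->0x12 len=4 : 19 6a 29 dd
[5] 0x13->0x0f len=3 : 6a 29 dd
query mem[0x02]=0x25, mem[0x03]=0x42, mem[0x05]=0x25

MEM[0x02,0x03,0x05] = 25 42 25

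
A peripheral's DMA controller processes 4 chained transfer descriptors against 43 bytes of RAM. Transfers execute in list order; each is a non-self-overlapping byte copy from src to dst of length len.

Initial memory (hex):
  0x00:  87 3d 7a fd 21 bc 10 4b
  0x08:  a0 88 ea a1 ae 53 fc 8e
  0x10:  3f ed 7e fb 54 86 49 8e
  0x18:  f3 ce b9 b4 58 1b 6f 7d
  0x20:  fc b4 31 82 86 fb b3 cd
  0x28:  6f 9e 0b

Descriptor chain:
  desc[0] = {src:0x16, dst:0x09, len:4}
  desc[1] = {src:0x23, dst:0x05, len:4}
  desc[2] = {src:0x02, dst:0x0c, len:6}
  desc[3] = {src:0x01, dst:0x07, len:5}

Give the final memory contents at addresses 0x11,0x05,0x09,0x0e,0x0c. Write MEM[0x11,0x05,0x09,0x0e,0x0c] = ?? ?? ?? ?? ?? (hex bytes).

MEM[0x11,0x05,0x09,0x0e,0x0c] = fb 82 fd 21 7a

[0] 0x16->0x09 len=4 : 49 8e f3 ce
[1] 0x23->0x05 len=4 : 82 86 fb b3
[2] 0x02->0x0c len=6 : 7a fd 21 82 86 fb
[3] 0x01->0x07 len=5 : 3d 7a fd 21 82
query mem[0x11]=0xfb, mem[0x05]=0x82, mem[0x09]=0xfd, mem[0x0e]=0x21, mem[0x0c]=0x7a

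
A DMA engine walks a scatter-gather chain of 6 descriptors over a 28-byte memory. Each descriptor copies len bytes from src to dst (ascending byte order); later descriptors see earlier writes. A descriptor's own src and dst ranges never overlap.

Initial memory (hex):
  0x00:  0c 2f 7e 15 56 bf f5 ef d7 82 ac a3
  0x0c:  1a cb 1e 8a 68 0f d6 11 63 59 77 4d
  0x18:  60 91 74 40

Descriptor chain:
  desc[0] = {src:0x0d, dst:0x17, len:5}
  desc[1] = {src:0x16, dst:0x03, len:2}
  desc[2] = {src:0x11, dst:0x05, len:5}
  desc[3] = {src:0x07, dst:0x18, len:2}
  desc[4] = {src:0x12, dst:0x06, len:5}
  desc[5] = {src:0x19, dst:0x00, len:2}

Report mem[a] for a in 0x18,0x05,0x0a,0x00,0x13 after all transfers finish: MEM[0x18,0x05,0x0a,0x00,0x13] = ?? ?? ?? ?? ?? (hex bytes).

D0: mem[0x17..0x1b] <- [cb 1e 8a 68 0f]
D1: mem[0x03..0x04] <- [77 cb]
D2: mem[0x05..0x09] <- [0f d6 11 63 59]
D3: mem[0x18..0x19] <- [11 63]
D4: mem[0x06..0x0a] <- [d6 11 63 59 77]
D5: mem[0x00..0x01] <- [63 68]
query mem[0x18]=0x11, mem[0x05]=0x0f, mem[0x0a]=0x77, mem[0x00]=0x63, mem[0x13]=0x11

MEM[0x18,0x05,0x0a,0x00,0x13] = 11 0f 77 63 11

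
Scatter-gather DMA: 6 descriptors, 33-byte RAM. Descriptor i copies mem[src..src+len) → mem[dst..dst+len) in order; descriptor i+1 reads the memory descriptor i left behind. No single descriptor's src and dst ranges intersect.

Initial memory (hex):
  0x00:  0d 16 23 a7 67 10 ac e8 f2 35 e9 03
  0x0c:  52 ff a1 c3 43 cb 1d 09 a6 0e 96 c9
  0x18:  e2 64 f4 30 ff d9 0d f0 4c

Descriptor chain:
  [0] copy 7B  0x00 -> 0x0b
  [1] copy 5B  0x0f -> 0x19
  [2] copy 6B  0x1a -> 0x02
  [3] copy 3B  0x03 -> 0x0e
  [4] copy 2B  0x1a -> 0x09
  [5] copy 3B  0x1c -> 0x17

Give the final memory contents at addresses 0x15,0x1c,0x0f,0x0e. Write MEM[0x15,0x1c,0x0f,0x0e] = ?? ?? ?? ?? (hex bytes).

D0: mem[0x0b..0x11] <- [0d 16 23 a7 67 10 ac]
D1: mem[0x19..0x1d] <- [67 10 ac 1d 09]
D2: mem[0x02..0x07] <- [10 ac 1d 09 0d f0]
D3: mem[0x0e..0x10] <- [ac 1d 09]
D4: mem[0x09..0x0a] <- [10 ac]
D5: mem[0x17..0x19] <- [1d 09 0d]
query mem[0x15]=0x0e, mem[0x1c]=0x1d, mem[0x0f]=0x1d, mem[0x0e]=0xac

MEM[0x15,0x1c,0x0f,0x0e] = 0e 1d 1d ac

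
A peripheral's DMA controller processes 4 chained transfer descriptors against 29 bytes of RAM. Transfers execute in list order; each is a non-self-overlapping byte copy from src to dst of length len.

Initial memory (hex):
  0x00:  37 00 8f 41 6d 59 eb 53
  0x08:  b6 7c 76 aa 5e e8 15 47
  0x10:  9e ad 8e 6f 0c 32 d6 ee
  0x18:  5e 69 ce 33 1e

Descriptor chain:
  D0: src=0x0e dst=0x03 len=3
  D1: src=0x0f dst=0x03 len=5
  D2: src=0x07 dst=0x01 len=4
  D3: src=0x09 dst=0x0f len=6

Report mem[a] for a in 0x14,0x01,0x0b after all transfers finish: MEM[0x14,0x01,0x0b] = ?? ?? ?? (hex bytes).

MEM[0x14,0x01,0x0b] = 15 6f aa

#0 dst[0x03+3] := {0x15,0x47,0x9e}
#1 dst[0x03+5] := {0x47,0x9e,0xad,0x8e,0x6f}
#2 dst[0x01+4] := {0x6f,0xb6,0x7c,0x76}
#3 dst[0x0f+6] := {0x7c,0x76,0xaa,0x5e,0xe8,0x15}
query mem[0x14]=0x15, mem[0x01]=0x6f, mem[0x0b]=0xaa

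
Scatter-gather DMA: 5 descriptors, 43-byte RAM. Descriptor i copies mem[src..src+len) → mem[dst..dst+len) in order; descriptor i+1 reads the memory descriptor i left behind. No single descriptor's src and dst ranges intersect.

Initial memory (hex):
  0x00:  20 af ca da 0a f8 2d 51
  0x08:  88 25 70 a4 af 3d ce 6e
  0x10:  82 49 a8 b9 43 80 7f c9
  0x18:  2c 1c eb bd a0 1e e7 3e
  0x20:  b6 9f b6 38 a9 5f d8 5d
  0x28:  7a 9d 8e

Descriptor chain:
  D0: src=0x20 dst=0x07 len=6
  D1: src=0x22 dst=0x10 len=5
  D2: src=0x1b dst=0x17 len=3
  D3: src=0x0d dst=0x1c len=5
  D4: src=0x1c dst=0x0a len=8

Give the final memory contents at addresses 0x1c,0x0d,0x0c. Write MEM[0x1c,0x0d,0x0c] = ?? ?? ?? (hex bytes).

#0 dst[0x07+6] := {0xb6,0x9f,0xb6,0x38,0xa9,0x5f}
#1 dst[0x10+5] := {0xb6,0x38,0xa9,0x5f,0xd8}
#2 dst[0x17+3] := {0xbd,0xa0,0x1e}
#3 dst[0x1c+5] := {0x3d,0xce,0x6e,0xb6,0x38}
#4 dst[0x0a+8] := {0x3d,0xce,0x6e,0xb6,0x38,0x9f,0xb6,0x38}
query mem[0x1c]=0x3d, mem[0x0d]=0xb6, mem[0x0c]=0x6e

MEM[0x1c,0x0d,0x0c] = 3d b6 6e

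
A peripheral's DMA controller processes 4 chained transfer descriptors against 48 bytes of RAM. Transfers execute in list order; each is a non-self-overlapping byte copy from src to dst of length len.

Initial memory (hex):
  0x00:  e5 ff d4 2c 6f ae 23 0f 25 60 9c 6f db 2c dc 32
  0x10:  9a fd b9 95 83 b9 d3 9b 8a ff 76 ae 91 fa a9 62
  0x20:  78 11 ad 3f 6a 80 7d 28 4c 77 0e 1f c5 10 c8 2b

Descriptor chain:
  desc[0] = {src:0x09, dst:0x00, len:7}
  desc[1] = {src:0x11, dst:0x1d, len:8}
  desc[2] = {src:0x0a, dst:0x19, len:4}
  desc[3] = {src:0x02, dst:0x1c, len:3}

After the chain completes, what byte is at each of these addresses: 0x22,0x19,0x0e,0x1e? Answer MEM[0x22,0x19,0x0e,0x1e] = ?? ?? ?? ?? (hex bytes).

MEM[0x22,0x19,0x0e,0x1e] = d3 9c dc 2c

[0] 0x09->0x00 len=7 : 60 9c 6f db 2c dc 32
[1] 0x11->0x1d len=8 : fd b9 95 83 b9 d3 9b 8a
[2] 0x0a->0x19 len=4 : 9c 6f db 2c
[3] 0x02->0x1c len=3 : 6f db 2c
query mem[0x22]=0xd3, mem[0x19]=0x9c, mem[0x0e]=0xdc, mem[0x1e]=0x2c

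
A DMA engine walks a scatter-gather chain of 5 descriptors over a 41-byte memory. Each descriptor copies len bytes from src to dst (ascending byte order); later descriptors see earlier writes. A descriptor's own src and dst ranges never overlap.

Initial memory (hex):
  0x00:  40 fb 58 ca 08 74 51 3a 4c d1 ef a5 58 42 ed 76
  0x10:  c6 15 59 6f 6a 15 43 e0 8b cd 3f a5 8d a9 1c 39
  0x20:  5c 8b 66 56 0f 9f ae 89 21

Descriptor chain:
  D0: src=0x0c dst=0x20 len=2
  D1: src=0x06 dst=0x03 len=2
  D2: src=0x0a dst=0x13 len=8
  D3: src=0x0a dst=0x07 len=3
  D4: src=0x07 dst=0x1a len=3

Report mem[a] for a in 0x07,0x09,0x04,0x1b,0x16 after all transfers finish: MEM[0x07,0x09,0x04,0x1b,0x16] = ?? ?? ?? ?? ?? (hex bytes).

D0: mem[0x20..0x21] <- [58 42]
D1: mem[0x03..0x04] <- [51 3a]
D2: mem[0x13..0x1a] <- [ef a5 58 42 ed 76 c6 15]
D3: mem[0x07..0x09] <- [ef a5 58]
D4: mem[0x1a..0x1c] <- [ef a5 58]
query mem[0x07]=0xef, mem[0x09]=0x58, mem[0x04]=0x3a, mem[0x1b]=0xa5, mem[0x16]=0x42

MEM[0x07,0x09,0x04,0x1b,0x16] = ef 58 3a a5 42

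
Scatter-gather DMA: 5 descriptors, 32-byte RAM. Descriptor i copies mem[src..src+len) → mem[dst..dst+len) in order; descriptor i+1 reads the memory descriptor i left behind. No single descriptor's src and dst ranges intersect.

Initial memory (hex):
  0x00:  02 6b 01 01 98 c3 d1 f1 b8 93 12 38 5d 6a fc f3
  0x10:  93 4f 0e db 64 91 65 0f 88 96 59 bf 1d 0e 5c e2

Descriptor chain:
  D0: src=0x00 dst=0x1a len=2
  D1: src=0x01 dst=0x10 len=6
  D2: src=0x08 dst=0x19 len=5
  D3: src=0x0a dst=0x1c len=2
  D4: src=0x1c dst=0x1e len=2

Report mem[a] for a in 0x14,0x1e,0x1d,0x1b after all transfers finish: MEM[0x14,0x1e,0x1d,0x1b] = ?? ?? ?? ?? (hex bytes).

MEM[0x14,0x1e,0x1d,0x1b] = c3 12 38 12

  after D0: wrote 2B at 0x1a = 026b
  after D1: wrote 6B at 0x10 = 6b010198c3d1
  after D2: wrote 5B at 0x19 = b89312385d
  after D3: wrote 2B at 0x1c = 1238
  after D4: wrote 2B at 0x1e = 1238
query mem[0x14]=0xc3, mem[0x1e]=0x12, mem[0x1d]=0x38, mem[0x1b]=0x12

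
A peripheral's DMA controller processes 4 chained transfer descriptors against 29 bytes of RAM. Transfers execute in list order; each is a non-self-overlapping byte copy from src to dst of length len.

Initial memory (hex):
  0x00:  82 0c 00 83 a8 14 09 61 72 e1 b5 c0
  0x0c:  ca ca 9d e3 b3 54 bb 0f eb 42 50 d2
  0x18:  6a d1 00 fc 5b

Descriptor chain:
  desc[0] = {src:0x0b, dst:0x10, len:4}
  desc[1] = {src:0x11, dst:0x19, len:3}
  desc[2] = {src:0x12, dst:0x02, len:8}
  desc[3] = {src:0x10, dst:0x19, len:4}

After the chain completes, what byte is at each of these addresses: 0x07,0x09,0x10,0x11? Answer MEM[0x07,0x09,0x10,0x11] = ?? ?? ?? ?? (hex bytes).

#0 dst[0x10+4] := {0xc0,0xca,0xca,0x9d}
#1 dst[0x19+3] := {0xca,0xca,0x9d}
#2 dst[0x02+8] := {0xca,0x9d,0xeb,0x42,0x50,0xd2,0x6a,0xca}
#3 dst[0x19+4] := {0xc0,0xca,0xca,0x9d}
query mem[0x07]=0xd2, mem[0x09]=0xca, mem[0x10]=0xc0, mem[0x11]=0xca

MEM[0x07,0x09,0x10,0x11] = d2 ca c0 ca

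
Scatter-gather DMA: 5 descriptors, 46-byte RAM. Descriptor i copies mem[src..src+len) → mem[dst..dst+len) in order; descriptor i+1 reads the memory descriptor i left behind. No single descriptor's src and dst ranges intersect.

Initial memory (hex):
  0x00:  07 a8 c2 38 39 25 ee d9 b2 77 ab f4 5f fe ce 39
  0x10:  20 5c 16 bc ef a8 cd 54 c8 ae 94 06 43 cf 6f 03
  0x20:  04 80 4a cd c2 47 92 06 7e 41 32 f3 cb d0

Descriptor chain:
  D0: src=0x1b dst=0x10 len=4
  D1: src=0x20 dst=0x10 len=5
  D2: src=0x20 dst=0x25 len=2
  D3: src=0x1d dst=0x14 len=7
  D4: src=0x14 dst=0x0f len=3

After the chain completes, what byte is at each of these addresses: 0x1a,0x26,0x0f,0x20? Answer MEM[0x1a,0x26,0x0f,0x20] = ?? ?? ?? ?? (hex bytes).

  after D0: wrote 4B at 0x10 = 0643cf6f
  after D1: wrote 5B at 0x10 = 04804acdc2
  after D2: wrote 2B at 0x25 = 0480
  after D3: wrote 7B at 0x14 = cf6f0304804acd
  after D4: wrote 3B at 0x0f = cf6f03
query mem[0x1a]=0xcd, mem[0x26]=0x80, mem[0x0f]=0xcf, mem[0x20]=0x04

MEM[0x1a,0x26,0x0f,0x20] = cd 80 cf 04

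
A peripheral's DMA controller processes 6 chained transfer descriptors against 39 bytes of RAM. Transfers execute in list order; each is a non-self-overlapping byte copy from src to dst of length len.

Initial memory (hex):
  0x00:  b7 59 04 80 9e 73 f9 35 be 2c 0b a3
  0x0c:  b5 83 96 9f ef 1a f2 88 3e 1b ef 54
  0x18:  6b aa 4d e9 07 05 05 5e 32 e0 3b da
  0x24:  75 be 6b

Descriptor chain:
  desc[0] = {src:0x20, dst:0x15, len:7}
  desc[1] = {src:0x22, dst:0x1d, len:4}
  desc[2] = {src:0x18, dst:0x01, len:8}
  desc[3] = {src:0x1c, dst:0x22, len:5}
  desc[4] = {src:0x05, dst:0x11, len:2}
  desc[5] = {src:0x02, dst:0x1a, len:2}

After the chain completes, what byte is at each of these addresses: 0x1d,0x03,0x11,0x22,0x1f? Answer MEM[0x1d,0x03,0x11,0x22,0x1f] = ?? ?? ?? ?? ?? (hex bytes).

[0] 0x20->0x15 len=7 : 32 e0 3b da 75 be 6b
[1] 0x22->0x1d len=4 : 3b da 75 be
[2] 0x18->0x01 len=8 : da 75 be 6b 07 3b da 75
[3] 0x1c->0x22 len=5 : 07 3b da 75 be
[4] 0x05->0x11 len=2 : 07 3b
[5] 0x02->0x1a len=2 : 75 be
query mem[0x1d]=0x3b, mem[0x03]=0xbe, mem[0x11]=0x07, mem[0x22]=0x07, mem[0x1f]=0x75

MEM[0x1d,0x03,0x11,0x22,0x1f] = 3b be 07 07 75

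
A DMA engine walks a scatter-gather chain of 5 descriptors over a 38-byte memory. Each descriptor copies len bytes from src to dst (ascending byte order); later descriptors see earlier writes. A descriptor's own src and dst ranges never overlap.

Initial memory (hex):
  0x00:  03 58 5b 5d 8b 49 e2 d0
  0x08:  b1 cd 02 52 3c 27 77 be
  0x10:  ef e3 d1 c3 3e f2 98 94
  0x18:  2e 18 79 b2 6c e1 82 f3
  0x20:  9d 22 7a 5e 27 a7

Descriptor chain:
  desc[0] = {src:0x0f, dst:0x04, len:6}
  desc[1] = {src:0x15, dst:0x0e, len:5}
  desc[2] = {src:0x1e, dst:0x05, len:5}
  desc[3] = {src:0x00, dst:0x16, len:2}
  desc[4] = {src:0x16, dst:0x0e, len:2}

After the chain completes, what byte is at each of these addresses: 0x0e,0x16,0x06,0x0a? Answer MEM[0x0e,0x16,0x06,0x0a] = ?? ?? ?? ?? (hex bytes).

[0] 0x0f->0x04 len=6 : be ef e3 d1 c3 3e
[1] 0x15->0x0e len=5 : f2 98 94 2e 18
[2] 0x1e->0x05 len=5 : 82 f3 9d 22 7a
[3] 0x00->0x16 len=2 : 03 58
[4] 0x16->0x0e len=2 : 03 58
query mem[0x0e]=0x03, mem[0x16]=0x03, mem[0x06]=0xf3, mem[0x0a]=0x02

MEM[0x0e,0x16,0x06,0x0a] = 03 03 f3 02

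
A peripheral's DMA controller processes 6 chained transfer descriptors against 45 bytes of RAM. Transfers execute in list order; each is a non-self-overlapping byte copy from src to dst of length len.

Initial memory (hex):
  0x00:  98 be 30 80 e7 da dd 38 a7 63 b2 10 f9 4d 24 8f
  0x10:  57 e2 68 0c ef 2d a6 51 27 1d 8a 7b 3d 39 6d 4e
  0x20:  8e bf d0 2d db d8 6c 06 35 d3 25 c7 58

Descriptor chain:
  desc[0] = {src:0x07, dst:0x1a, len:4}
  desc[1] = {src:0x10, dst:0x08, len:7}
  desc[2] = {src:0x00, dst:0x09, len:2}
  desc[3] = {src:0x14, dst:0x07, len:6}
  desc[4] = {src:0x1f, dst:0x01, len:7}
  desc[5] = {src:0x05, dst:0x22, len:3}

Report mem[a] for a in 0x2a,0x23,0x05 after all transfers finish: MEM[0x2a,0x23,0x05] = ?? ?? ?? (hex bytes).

MEM[0x2a,0x23,0x05] = 25 db 2d

[0] 0x07->0x1a len=4 : 38 a7 63 b2
[1] 0x10->0x08 len=7 : 57 e2 68 0c ef 2d a6
[2] 0x00->0x09 len=2 : 98 be
[3] 0x14->0x07 len=6 : ef 2d a6 51 27 1d
[4] 0x1f->0x01 len=7 : 4e 8e bf d0 2d db d8
[5] 0x05->0x22 len=3 : 2d db d8
query mem[0x2a]=0x25, mem[0x23]=0xdb, mem[0x05]=0x2d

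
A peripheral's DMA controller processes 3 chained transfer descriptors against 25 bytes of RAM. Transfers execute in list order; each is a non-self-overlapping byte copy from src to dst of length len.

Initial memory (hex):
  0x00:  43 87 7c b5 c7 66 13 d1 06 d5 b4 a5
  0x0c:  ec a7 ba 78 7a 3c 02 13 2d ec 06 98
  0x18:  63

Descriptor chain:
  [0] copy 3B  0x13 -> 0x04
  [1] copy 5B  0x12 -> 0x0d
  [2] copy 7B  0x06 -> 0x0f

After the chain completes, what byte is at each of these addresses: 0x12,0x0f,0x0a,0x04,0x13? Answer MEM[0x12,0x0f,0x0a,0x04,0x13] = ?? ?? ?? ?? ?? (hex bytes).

#0 dst[0x04+3] := {0x13,0x2d,0xec}
#1 dst[0x0d+5] := {0x02,0x13,0x2d,0xec,0x06}
#2 dst[0x0f+7] := {0xec,0xd1,0x06,0xd5,0xb4,0xa5,0xec}
query mem[0x12]=0xd5, mem[0x0f]=0xec, mem[0x0a]=0xb4, mem[0x04]=0x13, mem[0x13]=0xb4

MEM[0x12,0x0f,0x0a,0x04,0x13] = d5 ec b4 13 b4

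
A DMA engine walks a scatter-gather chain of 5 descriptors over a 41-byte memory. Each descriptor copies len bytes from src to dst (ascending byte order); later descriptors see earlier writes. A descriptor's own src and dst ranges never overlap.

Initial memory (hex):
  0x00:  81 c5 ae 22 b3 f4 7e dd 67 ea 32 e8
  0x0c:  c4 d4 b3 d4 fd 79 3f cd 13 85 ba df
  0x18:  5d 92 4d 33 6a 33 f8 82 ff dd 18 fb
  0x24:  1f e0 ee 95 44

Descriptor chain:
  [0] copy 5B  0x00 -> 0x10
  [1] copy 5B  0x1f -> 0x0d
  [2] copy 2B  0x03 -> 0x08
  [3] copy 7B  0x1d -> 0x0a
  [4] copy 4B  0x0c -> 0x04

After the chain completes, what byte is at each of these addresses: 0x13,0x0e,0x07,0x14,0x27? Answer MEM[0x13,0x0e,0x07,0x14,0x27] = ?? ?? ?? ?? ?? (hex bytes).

MEM[0x13,0x0e,0x07,0x14,0x27] = 22 dd 18 b3 95

  after D0: wrote 5B at 0x10 = 81c5ae22b3
  after D1: wrote 5B at 0x0d = 82ffdd18fb
  after D2: wrote 2B at 0x08 = 22b3
  after D3: wrote 7B at 0x0a = 33f882ffdd18fb
  after D4: wrote 4B at 0x04 = 82ffdd18
query mem[0x13]=0x22, mem[0x0e]=0xdd, mem[0x07]=0x18, mem[0x14]=0xb3, mem[0x27]=0x95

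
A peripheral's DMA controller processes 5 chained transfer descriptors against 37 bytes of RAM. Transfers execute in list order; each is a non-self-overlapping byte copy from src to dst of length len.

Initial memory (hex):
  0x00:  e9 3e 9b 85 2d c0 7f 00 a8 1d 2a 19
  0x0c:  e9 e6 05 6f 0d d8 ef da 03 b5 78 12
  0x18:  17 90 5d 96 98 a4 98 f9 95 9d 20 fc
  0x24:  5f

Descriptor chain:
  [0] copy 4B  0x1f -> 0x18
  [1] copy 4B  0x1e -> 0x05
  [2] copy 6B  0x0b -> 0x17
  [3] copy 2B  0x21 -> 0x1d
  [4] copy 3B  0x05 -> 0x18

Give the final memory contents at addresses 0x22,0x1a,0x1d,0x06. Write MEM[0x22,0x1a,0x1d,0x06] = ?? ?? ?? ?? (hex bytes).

D0: mem[0x18..0x1b] <- [f9 95 9d 20]
D1: mem[0x05..0x08] <- [98 f9 95 9d]
D2: mem[0x17..0x1c] <- [19 e9 e6 05 6f 0d]
D3: mem[0x1d..0x1e] <- [9d 20]
D4: mem[0x18..0x1a] <- [98 f9 95]
query mem[0x22]=0x20, mem[0x1a]=0x95, mem[0x1d]=0x9d, mem[0x06]=0xf9

MEM[0x22,0x1a,0x1d,0x06] = 20 95 9d f9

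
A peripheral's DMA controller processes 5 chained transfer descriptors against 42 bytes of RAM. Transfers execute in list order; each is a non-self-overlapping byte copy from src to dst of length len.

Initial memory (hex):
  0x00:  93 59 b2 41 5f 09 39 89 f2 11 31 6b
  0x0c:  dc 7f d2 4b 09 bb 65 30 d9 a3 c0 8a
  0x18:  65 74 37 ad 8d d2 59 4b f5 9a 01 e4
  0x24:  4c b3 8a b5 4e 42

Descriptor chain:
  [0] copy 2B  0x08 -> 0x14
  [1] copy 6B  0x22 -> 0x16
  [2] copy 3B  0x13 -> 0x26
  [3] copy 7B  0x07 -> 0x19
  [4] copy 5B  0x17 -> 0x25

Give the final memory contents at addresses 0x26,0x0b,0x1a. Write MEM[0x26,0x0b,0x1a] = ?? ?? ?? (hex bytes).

MEM[0x26,0x0b,0x1a] = 4c 6b f2

#0 dst[0x14+2] := {0xf2,0x11}
#1 dst[0x16+6] := {0x01,0xe4,0x4c,0xb3,0x8a,0xb5}
#2 dst[0x26+3] := {0x30,0xf2,0x11}
#3 dst[0x19+7] := {0x89,0xf2,0x11,0x31,0x6b,0xdc,0x7f}
#4 dst[0x25+5] := {0xe4,0x4c,0x89,0xf2,0x11}
query mem[0x26]=0x4c, mem[0x0b]=0x6b, mem[0x1a]=0xf2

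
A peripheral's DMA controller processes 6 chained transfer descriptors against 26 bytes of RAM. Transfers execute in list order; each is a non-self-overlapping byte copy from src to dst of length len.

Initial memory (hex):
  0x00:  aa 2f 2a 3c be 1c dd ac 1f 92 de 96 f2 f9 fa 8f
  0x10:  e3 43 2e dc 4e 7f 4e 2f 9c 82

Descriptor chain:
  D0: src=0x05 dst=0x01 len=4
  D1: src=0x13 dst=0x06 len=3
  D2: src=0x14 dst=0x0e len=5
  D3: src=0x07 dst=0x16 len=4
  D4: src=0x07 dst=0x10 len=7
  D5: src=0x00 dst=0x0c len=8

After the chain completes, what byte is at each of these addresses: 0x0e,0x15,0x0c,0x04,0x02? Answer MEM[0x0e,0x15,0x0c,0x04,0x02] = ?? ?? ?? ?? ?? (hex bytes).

MEM[0x0e,0x15,0x0c,0x04,0x02] = dd f2 aa 1f dd

[0] 0x05->0x01 len=4 : 1c dd ac 1f
[1] 0x13->0x06 len=3 : dc 4e 7f
[2] 0x14->0x0e len=5 : 4e 7f 4e 2f 9c
[3] 0x07->0x16 len=4 : 4e 7f 92 de
[4] 0x07->0x10 len=7 : 4e 7f 92 de 96 f2 f9
[5] 0x00->0x0c len=8 : aa 1c dd ac 1f 1c dc 4e
query mem[0x0e]=0xdd, mem[0x15]=0xf2, mem[0x0c]=0xaa, mem[0x04]=0x1f, mem[0x02]=0xdd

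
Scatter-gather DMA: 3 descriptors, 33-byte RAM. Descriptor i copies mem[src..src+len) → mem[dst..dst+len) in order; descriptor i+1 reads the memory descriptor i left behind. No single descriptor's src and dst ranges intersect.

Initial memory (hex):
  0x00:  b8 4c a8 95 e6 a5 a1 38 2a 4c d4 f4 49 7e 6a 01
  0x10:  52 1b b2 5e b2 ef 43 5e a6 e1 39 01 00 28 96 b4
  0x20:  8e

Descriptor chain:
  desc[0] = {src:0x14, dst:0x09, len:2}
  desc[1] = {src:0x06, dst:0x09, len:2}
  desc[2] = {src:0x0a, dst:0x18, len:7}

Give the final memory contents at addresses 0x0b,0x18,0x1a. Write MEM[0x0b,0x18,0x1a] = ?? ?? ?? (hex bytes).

MEM[0x0b,0x18,0x1a] = f4 38 49

#0 dst[0x09+2] := {0xb2,0xef}
#1 dst[0x09+2] := {0xa1,0x38}
#2 dst[0x18+7] := {0x38,0xf4,0x49,0x7e,0x6a,0x01,0x52}
query mem[0x0b]=0xf4, mem[0x18]=0x38, mem[0x1a]=0x49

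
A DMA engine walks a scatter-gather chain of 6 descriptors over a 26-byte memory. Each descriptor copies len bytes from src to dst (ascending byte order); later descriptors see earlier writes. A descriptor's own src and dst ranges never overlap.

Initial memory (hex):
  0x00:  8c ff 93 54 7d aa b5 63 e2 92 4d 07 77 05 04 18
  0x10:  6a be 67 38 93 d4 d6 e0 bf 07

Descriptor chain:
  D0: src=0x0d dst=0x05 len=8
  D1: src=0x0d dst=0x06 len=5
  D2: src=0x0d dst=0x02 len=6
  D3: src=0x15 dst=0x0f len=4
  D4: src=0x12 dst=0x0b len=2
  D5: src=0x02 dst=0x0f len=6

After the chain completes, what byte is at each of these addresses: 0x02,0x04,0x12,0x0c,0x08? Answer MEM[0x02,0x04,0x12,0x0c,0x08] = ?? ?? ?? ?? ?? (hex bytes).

[0] 0x0d->0x05 len=8 : 05 04 18 6a be 67 38 93
[1] 0x0d->0x06 len=5 : 05 04 18 6a be
[2] 0x0d->0x02 len=6 : 05 04 18 6a be 67
[3] 0x15->0x0f len=4 : d4 d6 e0 bf
[4] 0x12->0x0b len=2 : bf 38
[5] 0x02->0x0f len=6 : 05 04 18 6a be 67
query mem[0x02]=0x05, mem[0x04]=0x18, mem[0x12]=0x6a, mem[0x0c]=0x38, mem[0x08]=0x18

MEM[0x02,0x04,0x12,0x0c,0x08] = 05 18 6a 38 18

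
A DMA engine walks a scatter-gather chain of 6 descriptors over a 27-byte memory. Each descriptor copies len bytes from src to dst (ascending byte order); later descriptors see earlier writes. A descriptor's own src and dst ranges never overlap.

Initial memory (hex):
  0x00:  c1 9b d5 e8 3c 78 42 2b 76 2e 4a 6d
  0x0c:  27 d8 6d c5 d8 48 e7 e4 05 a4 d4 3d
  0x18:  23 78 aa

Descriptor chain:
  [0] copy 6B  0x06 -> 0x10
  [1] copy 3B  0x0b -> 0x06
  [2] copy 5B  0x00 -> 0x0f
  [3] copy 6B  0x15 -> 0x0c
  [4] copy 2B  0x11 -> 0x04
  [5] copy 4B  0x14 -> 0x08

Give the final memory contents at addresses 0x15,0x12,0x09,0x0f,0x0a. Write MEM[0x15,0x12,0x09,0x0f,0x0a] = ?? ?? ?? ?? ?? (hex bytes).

MEM[0x15,0x12,0x09,0x0f,0x0a] = 6d e8 6d 23 d4

  after D0: wrote 6B at 0x10 = 422b762e4a6d
  after D1: wrote 3B at 0x06 = 6d27d8
  after D2: wrote 5B at 0x0f = c19bd5e83c
  after D3: wrote 6B at 0x0c = 6dd43d2378aa
  after D4: wrote 2B at 0x04 = aae8
  after D5: wrote 4B at 0x08 = 4a6dd43d
query mem[0x15]=0x6d, mem[0x12]=0xe8, mem[0x09]=0x6d, mem[0x0f]=0x23, mem[0x0a]=0xd4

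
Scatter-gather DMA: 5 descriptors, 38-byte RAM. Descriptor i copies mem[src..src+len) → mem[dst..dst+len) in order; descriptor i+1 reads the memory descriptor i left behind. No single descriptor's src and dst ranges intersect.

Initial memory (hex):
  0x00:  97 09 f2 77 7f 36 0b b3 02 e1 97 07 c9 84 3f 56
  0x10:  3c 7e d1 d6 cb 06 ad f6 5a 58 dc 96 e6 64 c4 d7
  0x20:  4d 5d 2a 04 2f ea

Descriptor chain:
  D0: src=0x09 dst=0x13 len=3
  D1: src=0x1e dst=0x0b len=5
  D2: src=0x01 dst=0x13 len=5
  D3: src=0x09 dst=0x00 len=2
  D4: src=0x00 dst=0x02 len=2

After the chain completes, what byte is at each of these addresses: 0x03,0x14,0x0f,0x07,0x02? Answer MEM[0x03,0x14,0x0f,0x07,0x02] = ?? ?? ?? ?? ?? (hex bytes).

  after D0: wrote 3B at 0x13 = e19707
  after D1: wrote 5B at 0x0b = c4d74d5d2a
  after D2: wrote 5B at 0x13 = 09f2777f36
  after D3: wrote 2B at 0x00 = e197
  after D4: wrote 2B at 0x02 = e197
query mem[0x03]=0x97, mem[0x14]=0xf2, mem[0x0f]=0x2a, mem[0x07]=0xb3, mem[0x02]=0xe1

MEM[0x03,0x14,0x0f,0x07,0x02] = 97 f2 2a b3 e1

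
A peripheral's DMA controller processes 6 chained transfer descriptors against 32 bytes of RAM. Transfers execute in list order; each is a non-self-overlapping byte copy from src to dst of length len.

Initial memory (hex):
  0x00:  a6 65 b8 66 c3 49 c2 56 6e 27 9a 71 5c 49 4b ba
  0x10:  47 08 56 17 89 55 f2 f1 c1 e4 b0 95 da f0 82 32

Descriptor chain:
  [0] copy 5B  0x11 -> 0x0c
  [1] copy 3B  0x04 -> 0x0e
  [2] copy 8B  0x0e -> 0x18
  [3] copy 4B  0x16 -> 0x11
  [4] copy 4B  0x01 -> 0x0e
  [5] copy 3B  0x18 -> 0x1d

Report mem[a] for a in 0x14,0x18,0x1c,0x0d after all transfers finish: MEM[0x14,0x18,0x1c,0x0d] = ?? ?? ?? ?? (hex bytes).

D0: mem[0x0c..0x10] <- [08 56 17 89 55]
D1: mem[0x0e..0x10] <- [c3 49 c2]
D2: mem[0x18..0x1f] <- [c3 49 c2 08 56 17 89 55]
D3: mem[0x11..0x14] <- [f2 f1 c3 49]
D4: mem[0x0e..0x11] <- [65 b8 66 c3]
D5: mem[0x1d..0x1f] <- [c3 49 c2]
query mem[0x14]=0x49, mem[0x18]=0xc3, mem[0x1c]=0x56, mem[0x0d]=0x56

MEM[0x14,0x18,0x1c,0x0d] = 49 c3 56 56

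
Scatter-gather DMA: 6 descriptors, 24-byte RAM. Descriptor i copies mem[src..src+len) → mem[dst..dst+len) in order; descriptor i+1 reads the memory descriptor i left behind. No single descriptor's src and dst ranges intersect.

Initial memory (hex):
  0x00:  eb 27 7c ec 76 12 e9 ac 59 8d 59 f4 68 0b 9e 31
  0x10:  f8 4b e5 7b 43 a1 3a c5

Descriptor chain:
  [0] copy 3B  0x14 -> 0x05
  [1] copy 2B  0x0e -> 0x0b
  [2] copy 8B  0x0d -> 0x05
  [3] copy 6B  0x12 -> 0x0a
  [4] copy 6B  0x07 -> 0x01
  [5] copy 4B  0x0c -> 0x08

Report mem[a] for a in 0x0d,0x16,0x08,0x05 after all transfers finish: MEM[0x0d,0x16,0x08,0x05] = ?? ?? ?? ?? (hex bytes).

MEM[0x0d,0x16,0x08,0x05] = a1 3a 43 7b

D0: mem[0x05..0x07] <- [43 a1 3a]
D1: mem[0x0b..0x0c] <- [9e 31]
D2: mem[0x05..0x0c] <- [0b 9e 31 f8 4b e5 7b 43]
D3: mem[0x0a..0x0f] <- [e5 7b 43 a1 3a c5]
D4: mem[0x01..0x06] <- [31 f8 4b e5 7b 43]
D5: mem[0x08..0x0b] <- [43 a1 3a c5]
query mem[0x0d]=0xa1, mem[0x16]=0x3a, mem[0x08]=0x43, mem[0x05]=0x7b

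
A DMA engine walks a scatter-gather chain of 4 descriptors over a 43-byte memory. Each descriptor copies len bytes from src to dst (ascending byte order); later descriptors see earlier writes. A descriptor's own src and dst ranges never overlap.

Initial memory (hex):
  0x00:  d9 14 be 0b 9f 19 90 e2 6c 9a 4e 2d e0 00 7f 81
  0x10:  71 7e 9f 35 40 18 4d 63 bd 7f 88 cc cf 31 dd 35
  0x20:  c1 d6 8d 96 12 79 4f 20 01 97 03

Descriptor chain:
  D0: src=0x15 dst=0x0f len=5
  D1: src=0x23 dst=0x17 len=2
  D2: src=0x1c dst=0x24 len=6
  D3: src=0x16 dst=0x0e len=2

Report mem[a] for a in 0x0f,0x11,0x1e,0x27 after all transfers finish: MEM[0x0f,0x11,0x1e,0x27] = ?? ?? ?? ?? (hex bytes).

  after D0: wrote 5B at 0x0f = 184d63bd7f
  after D1: wrote 2B at 0x17 = 9612
  after D2: wrote 6B at 0x24 = cf31dd35c1d6
  after D3: wrote 2B at 0x0e = 4d96
query mem[0x0f]=0x96, mem[0x11]=0x63, mem[0x1e]=0xdd, mem[0x27]=0x35

MEM[0x0f,0x11,0x1e,0x27] = 96 63 dd 35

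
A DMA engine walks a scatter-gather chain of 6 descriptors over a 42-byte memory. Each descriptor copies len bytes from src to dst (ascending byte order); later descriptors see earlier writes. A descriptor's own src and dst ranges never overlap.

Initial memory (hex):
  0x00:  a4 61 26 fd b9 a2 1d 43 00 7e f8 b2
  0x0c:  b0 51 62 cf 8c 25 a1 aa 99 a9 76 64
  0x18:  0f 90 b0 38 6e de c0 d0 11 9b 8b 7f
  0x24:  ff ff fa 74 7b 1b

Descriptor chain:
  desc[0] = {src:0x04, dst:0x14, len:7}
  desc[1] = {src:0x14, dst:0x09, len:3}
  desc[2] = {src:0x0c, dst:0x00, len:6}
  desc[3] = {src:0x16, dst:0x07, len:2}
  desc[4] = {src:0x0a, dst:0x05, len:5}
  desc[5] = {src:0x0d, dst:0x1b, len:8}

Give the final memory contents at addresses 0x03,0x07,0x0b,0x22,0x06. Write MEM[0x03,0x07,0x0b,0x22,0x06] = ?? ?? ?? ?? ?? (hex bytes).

  after D0: wrote 7B at 0x14 = b9a21d43007ef8
  after D1: wrote 3B at 0x09 = b9a21d
  after D2: wrote 6B at 0x00 = b05162cf8c25
  after D3: wrote 2B at 0x07 = 1d43
  after D4: wrote 5B at 0x05 = a21db05162
  after D5: wrote 8B at 0x1b = 5162cf8c25a1aab9
query mem[0x03]=0xcf, mem[0x07]=0xb0, mem[0x0b]=0x1d, mem[0x22]=0xb9, mem[0x06]=0x1d

MEM[0x03,0x07,0x0b,0x22,0x06] = cf b0 1d b9 1d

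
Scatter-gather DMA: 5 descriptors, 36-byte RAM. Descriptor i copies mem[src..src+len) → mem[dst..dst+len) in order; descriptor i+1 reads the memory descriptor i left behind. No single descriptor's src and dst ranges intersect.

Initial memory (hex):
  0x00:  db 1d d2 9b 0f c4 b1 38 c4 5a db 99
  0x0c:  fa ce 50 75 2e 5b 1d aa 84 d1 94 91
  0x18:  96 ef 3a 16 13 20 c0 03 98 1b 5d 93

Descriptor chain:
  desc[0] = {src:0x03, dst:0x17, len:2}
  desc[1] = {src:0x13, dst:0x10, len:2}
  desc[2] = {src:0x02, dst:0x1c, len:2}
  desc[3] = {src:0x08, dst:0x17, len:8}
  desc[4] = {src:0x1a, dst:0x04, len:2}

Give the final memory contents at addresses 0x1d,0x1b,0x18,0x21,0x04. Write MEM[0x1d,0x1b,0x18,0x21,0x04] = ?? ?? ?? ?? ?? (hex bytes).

#0 dst[0x17+2] := {0x9b,0x0f}
#1 dst[0x10+2] := {0xaa,0x84}
#2 dst[0x1c+2] := {0xd2,0x9b}
#3 dst[0x17+8] := {0xc4,0x5a,0xdb,0x99,0xfa,0xce,0x50,0x75}
#4 dst[0x04+2] := {0x99,0xfa}
query mem[0x1d]=0x50, mem[0x1b]=0xfa, mem[0x18]=0x5a, mem[0x21]=0x1b, mem[0x04]=0x99

MEM[0x1d,0x1b,0x18,0x21,0x04] = 50 fa 5a 1b 99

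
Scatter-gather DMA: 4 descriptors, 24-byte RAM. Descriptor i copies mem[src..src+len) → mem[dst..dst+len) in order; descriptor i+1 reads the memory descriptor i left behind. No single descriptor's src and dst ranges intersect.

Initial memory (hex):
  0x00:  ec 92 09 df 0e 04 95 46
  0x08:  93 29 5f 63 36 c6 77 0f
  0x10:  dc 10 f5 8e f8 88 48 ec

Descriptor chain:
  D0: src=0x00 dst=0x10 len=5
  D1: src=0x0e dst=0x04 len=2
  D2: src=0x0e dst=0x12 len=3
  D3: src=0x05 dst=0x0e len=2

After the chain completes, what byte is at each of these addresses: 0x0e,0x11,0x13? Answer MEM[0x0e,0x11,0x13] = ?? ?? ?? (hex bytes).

MEM[0x0e,0x11,0x13] = 0f 92 0f

  after D0: wrote 5B at 0x10 = ec9209df0e
  after D1: wrote 2B at 0x04 = 770f
  after D2: wrote 3B at 0x12 = 770fec
  after D3: wrote 2B at 0x0e = 0f95
query mem[0x0e]=0x0f, mem[0x11]=0x92, mem[0x13]=0x0f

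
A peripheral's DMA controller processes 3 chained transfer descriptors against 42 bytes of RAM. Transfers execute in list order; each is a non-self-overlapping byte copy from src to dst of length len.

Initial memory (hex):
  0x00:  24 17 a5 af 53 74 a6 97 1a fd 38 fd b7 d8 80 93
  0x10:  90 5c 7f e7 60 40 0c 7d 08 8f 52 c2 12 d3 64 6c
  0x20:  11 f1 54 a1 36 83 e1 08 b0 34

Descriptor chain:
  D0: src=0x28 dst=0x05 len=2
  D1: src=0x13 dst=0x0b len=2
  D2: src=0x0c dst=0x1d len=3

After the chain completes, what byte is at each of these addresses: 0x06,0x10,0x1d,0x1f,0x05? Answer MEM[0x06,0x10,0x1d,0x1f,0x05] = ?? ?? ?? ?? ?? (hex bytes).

MEM[0x06,0x10,0x1d,0x1f,0x05] = 34 90 60 80 b0

[0] 0x28->0x05 len=2 : b0 34
[1] 0x13->0x0b len=2 : e7 60
[2] 0x0c->0x1d len=3 : 60 d8 80
query mem[0x06]=0x34, mem[0x10]=0x90, mem[0x1d]=0x60, mem[0x1f]=0x80, mem[0x05]=0xb0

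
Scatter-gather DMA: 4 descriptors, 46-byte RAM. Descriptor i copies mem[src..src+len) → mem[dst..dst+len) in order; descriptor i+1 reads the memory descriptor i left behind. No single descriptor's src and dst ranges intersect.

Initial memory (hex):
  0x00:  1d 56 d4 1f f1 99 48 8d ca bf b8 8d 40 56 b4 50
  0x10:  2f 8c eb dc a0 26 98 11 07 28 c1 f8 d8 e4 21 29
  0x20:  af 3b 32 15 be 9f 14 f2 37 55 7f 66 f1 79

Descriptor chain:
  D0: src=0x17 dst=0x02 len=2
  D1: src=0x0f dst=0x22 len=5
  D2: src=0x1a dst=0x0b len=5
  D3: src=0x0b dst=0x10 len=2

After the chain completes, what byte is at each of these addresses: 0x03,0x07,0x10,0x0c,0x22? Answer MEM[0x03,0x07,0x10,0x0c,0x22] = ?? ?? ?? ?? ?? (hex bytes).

#0 dst[0x02+2] := {0x11,0x07}
#1 dst[0x22+5] := {0x50,0x2f,0x8c,0xeb,0xdc}
#2 dst[0x0b+5] := {0xc1,0xf8,0xd8,0xe4,0x21}
#3 dst[0x10+2] := {0xc1,0xf8}
query mem[0x03]=0x07, mem[0x07]=0x8d, mem[0x10]=0xc1, mem[0x0c]=0xf8, mem[0x22]=0x50

MEM[0x03,0x07,0x10,0x0c,0x22] = 07 8d c1 f8 50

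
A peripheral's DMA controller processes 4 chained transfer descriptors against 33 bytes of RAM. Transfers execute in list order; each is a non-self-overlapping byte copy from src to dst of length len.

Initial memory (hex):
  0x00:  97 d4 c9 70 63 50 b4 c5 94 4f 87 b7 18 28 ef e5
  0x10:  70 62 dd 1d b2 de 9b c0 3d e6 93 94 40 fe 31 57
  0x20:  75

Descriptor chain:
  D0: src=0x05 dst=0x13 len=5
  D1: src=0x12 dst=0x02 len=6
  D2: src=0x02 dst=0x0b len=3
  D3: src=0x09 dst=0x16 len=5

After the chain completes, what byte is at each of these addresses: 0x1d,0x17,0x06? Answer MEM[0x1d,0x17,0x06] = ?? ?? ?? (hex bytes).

MEM[0x1d,0x17,0x06] = fe 87 94

#0 dst[0x13+5] := {0x50,0xb4,0xc5,0x94,0x4f}
#1 dst[0x02+6] := {0xdd,0x50,0xb4,0xc5,0x94,0x4f}
#2 dst[0x0b+3] := {0xdd,0x50,0xb4}
#3 dst[0x16+5] := {0x4f,0x87,0xdd,0x50,0xb4}
query mem[0x1d]=0xfe, mem[0x17]=0x87, mem[0x06]=0x94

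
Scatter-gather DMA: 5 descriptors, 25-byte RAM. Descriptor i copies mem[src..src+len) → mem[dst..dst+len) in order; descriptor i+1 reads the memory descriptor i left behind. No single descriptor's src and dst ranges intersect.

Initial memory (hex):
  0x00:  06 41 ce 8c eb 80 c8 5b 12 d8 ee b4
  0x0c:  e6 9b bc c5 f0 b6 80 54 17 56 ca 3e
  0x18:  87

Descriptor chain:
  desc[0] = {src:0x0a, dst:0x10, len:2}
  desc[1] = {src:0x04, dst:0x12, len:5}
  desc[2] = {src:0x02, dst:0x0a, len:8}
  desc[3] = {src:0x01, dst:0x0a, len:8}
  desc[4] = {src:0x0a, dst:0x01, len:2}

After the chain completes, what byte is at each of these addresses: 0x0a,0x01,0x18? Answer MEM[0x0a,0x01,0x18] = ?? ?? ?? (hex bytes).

MEM[0x0a,0x01,0x18] = 41 41 87

[0] 0x0a->0x10 len=2 : ee b4
[1] 0x04->0x12 len=5 : eb 80 c8 5b 12
[2] 0x02->0x0a len=8 : ce 8c eb 80 c8 5b 12 d8
[3] 0x01->0x0a len=8 : 41 ce 8c eb 80 c8 5b 12
[4] 0x0a->0x01 len=2 : 41 ce
query mem[0x0a]=0x41, mem[0x01]=0x41, mem[0x18]=0x87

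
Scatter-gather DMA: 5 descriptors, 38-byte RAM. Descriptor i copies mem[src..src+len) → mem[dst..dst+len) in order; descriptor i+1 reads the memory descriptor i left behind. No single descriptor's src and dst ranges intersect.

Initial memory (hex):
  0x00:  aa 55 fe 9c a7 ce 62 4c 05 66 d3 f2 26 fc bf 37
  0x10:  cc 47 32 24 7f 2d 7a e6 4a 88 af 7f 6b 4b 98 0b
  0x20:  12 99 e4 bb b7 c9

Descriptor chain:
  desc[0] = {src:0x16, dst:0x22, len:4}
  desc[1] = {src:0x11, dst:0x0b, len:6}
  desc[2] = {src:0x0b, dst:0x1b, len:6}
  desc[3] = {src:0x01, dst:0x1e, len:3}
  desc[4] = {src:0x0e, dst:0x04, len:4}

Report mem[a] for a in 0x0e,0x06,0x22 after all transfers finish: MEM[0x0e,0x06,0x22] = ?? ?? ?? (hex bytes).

D0: mem[0x22..0x25] <- [7a e6 4a 88]
D1: mem[0x0b..0x10] <- [47 32 24 7f 2d 7a]
D2: mem[0x1b..0x20] <- [47 32 24 7f 2d 7a]
D3: mem[0x1e..0x20] <- [55 fe 9c]
D4: mem[0x04..0x07] <- [7f 2d 7a 47]
query mem[0x0e]=0x7f, mem[0x06]=0x7a, mem[0x22]=0x7a

MEM[0x0e,0x06,0x22] = 7f 7a 7a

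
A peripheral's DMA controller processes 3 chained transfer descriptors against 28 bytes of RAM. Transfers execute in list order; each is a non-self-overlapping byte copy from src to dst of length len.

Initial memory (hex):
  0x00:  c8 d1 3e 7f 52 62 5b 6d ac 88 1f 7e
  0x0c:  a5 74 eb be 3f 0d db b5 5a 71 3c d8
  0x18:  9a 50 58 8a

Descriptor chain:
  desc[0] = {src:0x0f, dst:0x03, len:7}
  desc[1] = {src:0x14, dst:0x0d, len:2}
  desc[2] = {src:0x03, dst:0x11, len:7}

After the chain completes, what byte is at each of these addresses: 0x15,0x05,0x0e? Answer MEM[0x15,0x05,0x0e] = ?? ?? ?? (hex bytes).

  after D0: wrote 7B at 0x03 = be3f0ddbb55a71
  after D1: wrote 2B at 0x0d = 5a71
  after D2: wrote 7B at 0x11 = be3f0ddbb55a71
query mem[0x15]=0xb5, mem[0x05]=0x0d, mem[0x0e]=0x71

MEM[0x15,0x05,0x0e] = b5 0d 71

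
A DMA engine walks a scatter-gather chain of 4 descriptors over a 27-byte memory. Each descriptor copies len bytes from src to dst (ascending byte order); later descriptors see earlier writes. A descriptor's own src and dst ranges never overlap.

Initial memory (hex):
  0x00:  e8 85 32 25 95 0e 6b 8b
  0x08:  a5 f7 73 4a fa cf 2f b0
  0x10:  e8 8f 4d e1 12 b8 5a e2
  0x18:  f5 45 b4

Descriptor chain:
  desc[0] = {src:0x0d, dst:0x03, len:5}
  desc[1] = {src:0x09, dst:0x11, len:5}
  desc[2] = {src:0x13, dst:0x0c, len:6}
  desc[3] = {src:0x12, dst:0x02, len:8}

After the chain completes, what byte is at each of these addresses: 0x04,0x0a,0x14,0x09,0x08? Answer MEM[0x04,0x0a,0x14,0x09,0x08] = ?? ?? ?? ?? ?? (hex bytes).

MEM[0x04,0x0a,0x14,0x09,0x08] = fa 73 fa 45 f5

  after D0: wrote 5B at 0x03 = cf2fb0e88f
  after D1: wrote 5B at 0x11 = f7734afacf
  after D2: wrote 6B at 0x0c = 4afacf5ae2f5
  after D3: wrote 8B at 0x02 = 734afacf5ae2f545
query mem[0x04]=0xfa, mem[0x0a]=0x73, mem[0x14]=0xfa, mem[0x09]=0x45, mem[0x08]=0xf5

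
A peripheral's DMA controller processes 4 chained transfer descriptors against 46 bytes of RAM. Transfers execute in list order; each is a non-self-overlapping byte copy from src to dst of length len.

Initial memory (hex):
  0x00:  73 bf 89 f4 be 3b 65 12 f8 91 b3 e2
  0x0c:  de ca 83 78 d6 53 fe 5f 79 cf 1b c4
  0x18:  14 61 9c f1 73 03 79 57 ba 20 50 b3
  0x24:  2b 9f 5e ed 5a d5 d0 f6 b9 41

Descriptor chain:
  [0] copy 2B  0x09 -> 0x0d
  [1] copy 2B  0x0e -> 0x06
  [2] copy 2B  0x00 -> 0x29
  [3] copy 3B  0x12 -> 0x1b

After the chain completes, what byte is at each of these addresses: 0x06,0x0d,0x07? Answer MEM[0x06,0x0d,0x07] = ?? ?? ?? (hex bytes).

#0 dst[0x0d+2] := {0x91,0xb3}
#1 dst[0x06+2] := {0xb3,0x78}
#2 dst[0x29+2] := {0x73,0xbf}
#3 dst[0x1b+3] := {0xfe,0x5f,0x79}
query mem[0x06]=0xb3, mem[0x0d]=0x91, mem[0x07]=0x78

MEM[0x06,0x0d,0x07] = b3 91 78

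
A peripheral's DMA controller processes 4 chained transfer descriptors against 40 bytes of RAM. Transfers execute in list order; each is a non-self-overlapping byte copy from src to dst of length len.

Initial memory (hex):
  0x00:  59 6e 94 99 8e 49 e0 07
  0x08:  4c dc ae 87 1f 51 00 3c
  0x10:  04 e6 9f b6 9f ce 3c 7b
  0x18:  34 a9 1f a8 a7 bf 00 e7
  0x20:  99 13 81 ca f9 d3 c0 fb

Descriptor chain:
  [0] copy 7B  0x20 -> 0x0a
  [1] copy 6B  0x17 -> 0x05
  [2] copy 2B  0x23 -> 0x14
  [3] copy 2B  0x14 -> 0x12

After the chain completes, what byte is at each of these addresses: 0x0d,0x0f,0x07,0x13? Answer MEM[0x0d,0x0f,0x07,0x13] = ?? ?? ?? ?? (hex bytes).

[0] 0x20->0x0a len=7 : 99 13 81 ca f9 d3 c0
[1] 0x17->0x05 len=6 : 7b 34 a9 1f a8 a7
[2] 0x23->0x14 len=2 : ca f9
[3] 0x14->0x12 len=2 : ca f9
query mem[0x0d]=0xca, mem[0x0f]=0xd3, mem[0x07]=0xa9, mem[0x13]=0xf9

MEM[0x0d,0x0f,0x07,0x13] = ca d3 a9 f9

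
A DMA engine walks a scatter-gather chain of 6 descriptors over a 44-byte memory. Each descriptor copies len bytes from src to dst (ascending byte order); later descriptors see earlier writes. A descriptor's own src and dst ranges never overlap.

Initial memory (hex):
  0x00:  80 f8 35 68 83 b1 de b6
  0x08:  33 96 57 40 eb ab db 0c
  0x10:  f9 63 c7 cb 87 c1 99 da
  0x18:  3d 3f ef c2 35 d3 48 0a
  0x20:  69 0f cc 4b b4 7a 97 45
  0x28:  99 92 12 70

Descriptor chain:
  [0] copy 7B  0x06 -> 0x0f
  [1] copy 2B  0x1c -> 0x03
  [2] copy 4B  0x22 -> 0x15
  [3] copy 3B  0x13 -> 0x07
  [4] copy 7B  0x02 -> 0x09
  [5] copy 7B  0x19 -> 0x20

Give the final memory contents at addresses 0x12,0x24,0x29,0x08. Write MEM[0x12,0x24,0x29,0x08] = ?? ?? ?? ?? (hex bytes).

D0: mem[0x0f..0x15] <- [de b6 33 96 57 40 eb]
D1: mem[0x03..0x04] <- [35 d3]
D2: mem[0x15..0x18] <- [cc 4b b4 7a]
D3: mem[0x07..0x09] <- [57 40 cc]
D4: mem[0x09..0x0f] <- [35 35 d3 b1 de 57 40]
D5: mem[0x20..0x26] <- [3f ef c2 35 d3 48 0a]
query mem[0x12]=0x96, mem[0x24]=0xd3, mem[0x29]=0x92, mem[0x08]=0x40

MEM[0x12,0x24,0x29,0x08] = 96 d3 92 40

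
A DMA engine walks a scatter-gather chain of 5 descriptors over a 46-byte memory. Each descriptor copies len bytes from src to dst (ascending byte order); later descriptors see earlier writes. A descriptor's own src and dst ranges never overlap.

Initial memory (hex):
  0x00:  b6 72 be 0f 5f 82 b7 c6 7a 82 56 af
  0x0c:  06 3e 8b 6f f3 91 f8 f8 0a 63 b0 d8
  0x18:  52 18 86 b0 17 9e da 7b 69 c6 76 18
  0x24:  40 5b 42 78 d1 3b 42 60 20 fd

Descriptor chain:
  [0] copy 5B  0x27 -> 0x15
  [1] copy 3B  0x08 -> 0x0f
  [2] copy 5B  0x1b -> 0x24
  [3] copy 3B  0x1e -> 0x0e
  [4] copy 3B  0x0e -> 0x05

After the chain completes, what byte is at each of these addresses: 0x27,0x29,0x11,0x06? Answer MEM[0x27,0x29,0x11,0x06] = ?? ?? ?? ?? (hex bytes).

MEM[0x27,0x29,0x11,0x06] = da 3b 56 7b

D0: mem[0x15..0x19] <- [78 d1 3b 42 60]
D1: mem[0x0f..0x11] <- [7a 82 56]
D2: mem[0x24..0x28] <- [b0 17 9e da 7b]
D3: mem[0x0e..0x10] <- [da 7b 69]
D4: mem[0x05..0x07] <- [da 7b 69]
query mem[0x27]=0xda, mem[0x29]=0x3b, mem[0x11]=0x56, mem[0x06]=0x7b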